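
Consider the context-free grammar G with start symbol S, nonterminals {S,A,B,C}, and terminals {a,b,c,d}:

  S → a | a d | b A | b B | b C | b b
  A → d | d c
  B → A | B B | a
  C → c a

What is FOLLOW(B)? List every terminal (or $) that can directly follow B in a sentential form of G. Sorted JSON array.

FIRST iteration:
round 1:
  A via A→d: +{d}
  B via B→A: +{d}
  B via B→a: +{a}
  C via C→c a: +{c}
  S via S→a: +{a}
  S via S→b A: +{b}
  S: {a,b}  A: {d}  B: {a,d}  C: {c}
round 2: done
  S: {a,b}  A: {d}  B: {a,d}  C: {c}

FOLLOW iteration:
seed FOLLOW(S) with $
iter 1:
  B→B B: FOLLOW(B) ⊇ FIRST(B) = {a,d}; new: +{a,d}
  S→b A: FOLLOW(A) ⊇ FOLLOW(S) ⊇ {$}; new: +{$}
  S→b B: FOLLOW(B) ⊇ FOLLOW(S) ⊇ {$}; new: +{$}
  S→b C: FOLLOW(C) ⊇ FOLLOW(S) ⊇ {$}; new: +{$}
  S: {$}  A: {$}  B: {$,a,d}  C: {$}
iter 2:
  B→A: FOLLOW(A) ⊇ FOLLOW(B) ⊇ {$,a,d}; new: +{a,d}
  S: {$}  A: {$,a,d}  B: {$,a,d}  C: {$}
iter 3: (stable)
  S: {$}  A: {$,a,d}  B: {$,a,d}  C: {$}

FOLLOW(B) = ["$", "a", "d"]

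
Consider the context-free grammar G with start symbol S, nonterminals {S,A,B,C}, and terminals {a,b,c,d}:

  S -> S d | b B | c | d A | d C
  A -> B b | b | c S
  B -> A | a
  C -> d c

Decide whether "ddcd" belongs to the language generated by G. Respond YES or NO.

Convert to CNF:
  S -> S T2 | T0 B | T2 A | T2 C | c
  A -> B T0 | T1 S | b
  B -> B T0 | T1 S | a | b
  C -> T2 T1
  T0 -> b
  T1 -> c
  T2 -> d

Fill CYK table bottom-up:
  T[0,0] 'd' = {T2}  orig:{}
  T[1,1] 'd' = {T2}  orig:{}
  T[2,2] 'c' = {S,T1}  orig:{S}
  T[3,3] 'd' = {T2}  orig:{}
  T[0,1] 'dd' = ∅
  T[1,2] 'dc' = {C}
  T[2,3] 'cd' = {S}
  T[0,2] 'ddc' = {S}
  T[1,3] 'dcd' = ∅
  T[0,3] 'ddcd' = {S}

S ∈ T[0,3] ⇒ YES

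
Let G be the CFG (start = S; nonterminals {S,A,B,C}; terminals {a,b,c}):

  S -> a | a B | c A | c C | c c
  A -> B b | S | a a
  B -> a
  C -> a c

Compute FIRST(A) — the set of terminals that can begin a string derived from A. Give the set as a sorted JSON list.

FIRST sets, iterate to fixpoint:
pass 1:
  A via A→a a: +{a}
  B via B→a: +{a}
  C via C→a c: +{a}
  S via S→a: +{a}
  S via S→c A: +{c}
  S: {a,c}  A: {a}  B: {a}  C: {a}
pass 2:
  A via A→S: +{c}
  S: {a,c}  A: {a,c}  B: {a}  C: {a}
pass 3: — fixpoint
  S: {a,c}  A: {a,c}  B: {a}  C: {a}

FIRST(A) = ["a", "c"]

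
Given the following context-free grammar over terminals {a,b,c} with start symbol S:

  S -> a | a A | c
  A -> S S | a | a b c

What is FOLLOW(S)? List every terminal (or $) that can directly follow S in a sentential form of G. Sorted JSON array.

Compute FIRST by fixpoint:
round 1:
  A via A→a: +{a}
  S via S→a: +{a}
  S via S→c: +{c}
  S: {a,c}  A: {a}
round 2:
  A via A→S S: +{c}
  S: {a,c}  A: {a,c}
round 3: — fixpoint
  S: {a,c}  A: {a,c}

FOLLOW iteration:
initialize: $ ∈ FOLLOW(S)
round 1:
  A→S S: FOLLOW(S) ⊇ FIRST(S) = {a,c}; new: +{a,c}
  S→a A: FOLLOW(A) ⊇ FOLLOW(S) ⊇ {$,a,c}; new: +{$,a,c}
  FOLLOW[S]={$,a,c}  FOLLOW[A]={$,a,c}
round 2: done
  FOLLOW[S]={$,a,c}  FOLLOW[A]={$,a,c}

FOLLOW(S) = ["$", "a", "c"]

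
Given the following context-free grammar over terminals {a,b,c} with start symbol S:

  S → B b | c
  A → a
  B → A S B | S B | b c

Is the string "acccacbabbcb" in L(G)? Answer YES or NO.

Convert to CNF:
  S -> B T0 | c
  A -> a
  B -> A X2 | S B | T0 T1
  T0 -> b
  T1 -> c
  X2 -> S B

Fill CYK table bottom-up:
  cell(0,0) a: {A}
  cell(1,1) c: {S,T1}  orig:{S}
  cell(2,2) c: {S,T1}  orig:{S}
  cell(3,3) c: {S,T1}  orig:{S}
  cell(4,4) a: {A}
  cell(5,5) c: {S,T1}  orig:{S}
  cell(6,6) b: {T0}  orig:{}
  cell(7,7) a: {A}
  cell(8,8) b: {T0}  orig:{}
  cell(9,9) b: {T0}  orig:{}
  cell(10,10) c: {S,T1}  orig:{S}
  cell(11,11) b: {T0}  orig:{}
  cell(0,1) ac: ∅
  cell(1,2) cc: ∅
  cell(2,3) cc: ∅
  cell(3,4) ca: ∅
  cell(4,5) ac: ∅
  cell(5,6) cb: ∅
  cell(6,7) ba: ∅
  cell(7,8) ab: ∅
  cell(8,9) bb: ∅
  cell(9,10) bc: {B}
  cell(10,11) cb: ∅
  cell(0,2) acc: ∅
  cell(1,3) ccc: ∅
  cell(2,4) cca: ∅
  cell(3,5) cac: ∅
  cell(4,6) acb: ∅
  cell(5,7) cba: ∅
  cell(6,8) bab: ∅
  cell(7,9) abb: ∅
  cell(8,10) bbc: ∅
  cell(9,11) bcb: {S}
  cell(0,3) accc: ∅
  cell(1,4) ccca: ∅
  cell(2,5) ccac: ∅
  cell(3,6) cacb: ∅
  cell(4,7) acba: ∅
  cell(5,8) cbab: ∅
  cell(6,9) babb: ∅
  cell(7,10) abbc: ∅
  cell(8,11) bbcb: ∅
  cell(0,4) accca: ∅
  cell(1,5) cccac: ∅
  cell(2,6) ccacb: ∅
  cell(3,7) cacba: ∅
  cell(4,8) acbab: ∅
  cell(5,9) cbabb: ∅
  cell(6,10) babbc: ∅
  cell(7,11) abbcb: ∅
  cell(0,5) acccac: ∅
  cell(1,6) cccacb: ∅
  cell(2,7) ccacba: ∅
  cell(3,8) cacbab: ∅
  cell(4,9) acbabb: ∅
  cell(5,10) cbabbc: ∅
  cell(6,11) babbcb: ∅
  cell(0,6) acccacb: ∅
  cell(1,7) cccacba: ∅
  cell(2,8) ccacbab: ∅
  cell(3,9) cacbabb: ∅
  cell(4,10) acbabbc: ∅
  cell(5,11) cbabbcb: ∅
  cell(0,7) acccacba: ∅
  cell(1,8) cccacbab: ∅
  cell(2,9) ccacbabb: ∅
  cell(3,10) cacbabbc: ∅
  cell(4,11) acbabbcb: ∅
  cell(0,8) acccacbab: ∅
  cell(1,9) cccacbabb: ∅
  cell(2,10) ccacbabbc: ∅
  cell(3,11) cacbabbcb: ∅
  cell(0,9) acccacbabb: ∅
  cell(1,10) cccacbabbc: ∅
  cell(2,11) ccacbabbcb: ∅
  cell(0,10) acccacbabbc: ∅
  cell(1,11) cccacbabbcb: ∅
  cell(0,11) acccacbabbcb: ∅

S ∉ T[0,11] ⇒ NO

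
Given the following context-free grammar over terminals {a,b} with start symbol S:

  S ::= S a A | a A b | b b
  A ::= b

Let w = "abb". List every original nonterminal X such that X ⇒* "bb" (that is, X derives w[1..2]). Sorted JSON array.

CNF form of G:
  S -> S X2 | T0 X3 | T1 T1
  A -> b
  T0 -> a
  T1 -> b
  X2 -> T0 A
  X3 -> A T1

CYK fill (cells [i..j] with 1 ≤ i ≤ j ≤ 2 only):
  [1..1]={A,T1}  "b"  orig:{A}
  [2..2]={A,T1}  "b"  orig:{A}
  [1..2]={S,X3}  "bb"  orig:{S}

Original NTs in T[1,2] deriving "bb": ["S"]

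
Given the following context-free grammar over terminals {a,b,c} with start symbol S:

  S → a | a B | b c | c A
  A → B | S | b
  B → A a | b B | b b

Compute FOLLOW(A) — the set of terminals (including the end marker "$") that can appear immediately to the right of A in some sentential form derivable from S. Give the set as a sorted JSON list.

Compute FIRST by fixpoint:
pass 1:
  A via A→b: +{b}
  B via B→A a: +{b}
  S via S→a: +{a}
  S via S→b c: +{b}
  S via S→c A: +{c}
  FIRST(S)={a,b,c}  FIRST(A)={b}  FIRST(B)={b}
pass 2:
  A via A→S: +{a,c}
  B via B→A a: +{a,c}
  FIRST(S)={a,b,c}  FIRST(A)={a,b,c}  FIRST(B)={a,b,c}
pass 3: done
  FIRST(S)={a,b,c}  FIRST(A)={a,b,c}  FIRST(B)={a,b,c}

FOLLOW iteration:
seed FOLLOW(S) with $
round 1:
  B→A a: FOLLOW(A) ⊇ FIRST(a) = {a}; new: +{a}
  S→a B: FOLLOW(B) ⊇ FOLLOW(S) ⊇ {$}; new: +{$}
  S→c A: FOLLOW(A) ⊇ FOLLOW(S) ⊇ {$}; new: +{$}
  S: {$}  A: {$,a}  B: {$}
round 2:
  A→B: FOLLOW(B) ⊇ FOLLOW(A) ⊇ {$,a}; new: +{a}
  A→S: FOLLOW(S) ⊇ FOLLOW(A) ⊇ {$,a}; new: +{a}
  S: {$,a}  A: {$,a}  B: {$,a}
round 3: — fixpoint
  S: {$,a}  A: {$,a}  B: {$,a}

FOLLOW(A) = ["$", "a"]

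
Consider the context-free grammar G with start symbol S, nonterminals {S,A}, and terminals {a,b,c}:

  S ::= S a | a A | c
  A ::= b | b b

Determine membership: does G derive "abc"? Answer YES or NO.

Convert to CNF:
  S -> S T1 | T1 A | c
  A -> T0 T0 | b
  T0 -> b
  T1 -> a

CYK table (by increasing span):
  T[0,0] 'a' = {T1}  orig:{}
  T[1,1] 'b' = {A,T0}  orig:{A}
  T[2,2] 'c' = {S}
  T[0,1] 'ab' = {S}
  T[1,2] 'bc' = ∅
  T[0,2] 'abc' = ∅

S ∉ T[0,2] ⇒ NO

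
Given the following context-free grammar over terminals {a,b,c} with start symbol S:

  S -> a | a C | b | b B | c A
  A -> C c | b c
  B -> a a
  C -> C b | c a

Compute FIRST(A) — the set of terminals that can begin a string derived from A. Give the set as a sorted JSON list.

FIRST iteration:
pass 1:
  A via A→b c: +{b}
  B via B→a a: +{a}
  C via C→c a: +{c}
  S via S→a: +{a}
  S via S→b: +{b}
  S via S→c A: +{c}
  FIRST[S]={a,b,c}  FIRST[A]={b}  FIRST[B]={a}  FIRST[C]={c}
pass 2:
  A via A→C c: +{c}
  FIRST[S]={a,b,c}  FIRST[A]={b,c}  FIRST[B]={a}  FIRST[C]={c}
pass 3: done
  FIRST[S]={a,b,c}  FIRST[A]={b,c}  FIRST[B]={a}  FIRST[C]={c}

FIRST(A) = ["b", "c"]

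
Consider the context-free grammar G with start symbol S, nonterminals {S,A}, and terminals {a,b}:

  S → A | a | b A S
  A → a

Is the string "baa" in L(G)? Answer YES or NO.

Convert to CNF:
  S -> T0 X1 | a
  A -> a
  T0 -> b
  X1 -> A S

CYK table (by increasing span):
  cell(0,0) b: {T0}  orig:{}
  cell(1,1) a: {A,S}
  cell(2,2) a: {A,S}
  cell(0,1) ba: ∅
  cell(1,2) aa: {X1}  orig:{}
  cell(0,2) baa: {S}

S ∈ T[0,2] ⇒ YES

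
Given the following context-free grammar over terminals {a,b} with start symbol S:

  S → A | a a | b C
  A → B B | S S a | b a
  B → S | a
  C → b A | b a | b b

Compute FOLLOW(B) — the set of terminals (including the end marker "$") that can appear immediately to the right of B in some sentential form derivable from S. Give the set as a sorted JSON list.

FIRST iteration:
[1]
  A via A→b a: +{b}
  B via B→a: +{a}
  C via C→b A: +{b}
  S via S→A: +{b}
  S via S→a a: +{a}
  FIRST(S)={a,b}  FIRST(A)={b}  FIRST(B)={a}  FIRST(C)={b}
[2]
  A via A→B B: +{a}
  B via B→S: +{b}
  FIRST(S)={a,b}  FIRST(A)={a,b}  FIRST(B)={a,b}  FIRST(C)={b}
[3] — fixpoint
  FIRST(S)={a,b}  FIRST(A)={a,b}  FIRST(B)={a,b}  FIRST(C)={b}

FOLLOW iteration:
FOLLOW(S) := {$}
[1]
  A→B B: FOLLOW(B) ⊇ FIRST(B) = {a,b}; new: +{a,b}
  A→S S a: FOLLOW(S) ⊇ FIRST(S) = {a,b}; new: +{a,b}
  S→A: FOLLOW(A) ⊇ FOLLOW(S) ⊇ {$,a,b}; new: +{$,a,b}
  S→b C: FOLLOW(C) ⊇ FOLLOW(S) ⊇ {$,a,b}; new: +{$,a,b}
  FOLLOW(S)={$,a,b}  FOLLOW(A)={$,a,b}  FOLLOW(B)={a,b}  FOLLOW(C)={$,a,b}
[2]
  A→B B: FOLLOW(B) ⊇ FOLLOW(A) ⊇ {$,a,b}; new: +{$}
  FOLLOW(S)={$,a,b}  FOLLOW(A)={$,a,b}  FOLLOW(B)={$,a,b}  FOLLOW(C)={$,a,b}
[3] (no change)
  FOLLOW(S)={$,a,b}  FOLLOW(A)={$,a,b}  FOLLOW(B)={$,a,b}  FOLLOW(C)={$,a,b}

FOLLOW(B) = ["$", "a", "b"]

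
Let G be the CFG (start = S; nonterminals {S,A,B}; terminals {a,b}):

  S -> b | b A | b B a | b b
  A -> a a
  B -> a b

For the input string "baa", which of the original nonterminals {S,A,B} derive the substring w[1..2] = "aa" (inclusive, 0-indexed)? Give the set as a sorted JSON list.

Convert to CNF:
  S -> T1 A | T1 T1 | T1 X2 | b
  A -> T0 T0
  B -> T0 T1
  T0 -> a
  T1 -> b
  X2 -> B T0

CYK table (by increasing span) — only the sub-triangle for w[1..2]:
  [1..1]={T0}  "a"  orig:{}
  [2..2]={T0}  "a"  orig:{}
  [1..2]={A}  "aa"

Original NTs in T[1,2] deriving "aa": ["A"]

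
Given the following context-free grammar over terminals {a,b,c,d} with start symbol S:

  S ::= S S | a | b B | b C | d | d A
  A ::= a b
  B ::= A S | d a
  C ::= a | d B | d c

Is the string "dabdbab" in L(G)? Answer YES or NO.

CNF form of G:
  S -> S S | T1 B | T1 C | T2 A | a | d
  A -> T0 T1
  B -> A S | T2 T0
  C -> T2 B | T2 T3 | a
  T0 -> a
  T1 -> b
  T2 -> d
  T3 -> c

CYK table (by increasing span):
  cell(0,0) d: {S,T2}  orig:{S}
  cell(1,1) a: {C,S,T0}  orig:{C,S}
  cell(2,2) b: {T1}  orig:{}
  cell(3,3) d: {S,T2}  orig:{S}
  cell(4,4) b: {T1}  orig:{}
  cell(5,5) a: {C,S,T0}  orig:{C,S}
  cell(6,6) b: {T1}  orig:{}
  cell(0,1) da: {B,S}
  cell(1,2) ab: {A}
  cell(2,3) bd: ∅
  cell(3,4) db: ∅
  cell(4,5) ba: {S}
  cell(5,6) ab: {A}
  cell(0,2) dab: {S}
  cell(1,3) abd: {B}
  cell(2,4) bdb: ∅
  cell(3,5) dba: {S}
  cell(4,6) bab: ∅
  cell(0,3) dabd: {C,S}
  cell(1,4) abdb: ∅
  cell(2,5) bdba: ∅
  cell(3,6) dbab: ∅
  cell(0,4) dabdb: ∅
  cell(1,5) abdba: {B}
  cell(2,6) bdbab: ∅
  cell(0,5) dabdba: {C,S}
  cell(1,6) abdbab: ∅
  cell(0,6) dabdbab: ∅

S ∉ T[0,6] ⇒ NO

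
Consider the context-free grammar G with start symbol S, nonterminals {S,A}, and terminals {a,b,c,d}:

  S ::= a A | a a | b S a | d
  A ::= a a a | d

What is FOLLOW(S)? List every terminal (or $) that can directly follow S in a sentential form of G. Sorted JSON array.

Compute FIRST by fixpoint:
iter 1:
  A via A→a a a: +{a}
  A via A→d: +{d}
  S via S→a A: +{a}
  S via S→b S a: +{b}
  S via S→d: +{d}
  S: {a,b,d}  A: {a,d}
iter 2: done
  S: {a,b,d}  A: {a,d}

FOLLOW iteration:
FOLLOW(S) := {$}
round 1:
  S→a A: FOLLOW(A) ⊇ FOLLOW(S) ⊇ {$}; new: +{$}
  S→b S a: FOLLOW(S) ⊇ FIRST(a) = {a}; new: +{a}
  FOLLOW(S)={$,a}  FOLLOW(A)={$}
round 2:
  S→a A: FOLLOW(A) ⊇ FOLLOW(S) ⊇ {$,a}; new: +{a}
  FOLLOW(S)={$,a}  FOLLOW(A)={$,a}
round 3: (no change)
  FOLLOW(S)={$,a}  FOLLOW(A)={$,a}

FOLLOW(S) = ["$", "a"]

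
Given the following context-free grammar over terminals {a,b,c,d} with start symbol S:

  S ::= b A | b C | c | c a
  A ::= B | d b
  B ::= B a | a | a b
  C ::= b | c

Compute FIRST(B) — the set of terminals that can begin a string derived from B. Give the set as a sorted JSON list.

FIRST iteration:
round 1:
  A via A→d b: +{d}
  B via B→a: +{a}
  C via C→b: +{b}
  C via C→c: +{c}
  S via S→b A: +{b}
  S via S→c: +{c}
  S: {b,c}  A: {d}  B: {a}  C: {b,c}
round 2:
  A via A→B: +{a}
  S: {b,c}  A: {a,d}  B: {a}  C: {b,c}
round 3: done
  S: {b,c}  A: {a,d}  B: {a}  C: {b,c}

FIRST(B) = ["a"]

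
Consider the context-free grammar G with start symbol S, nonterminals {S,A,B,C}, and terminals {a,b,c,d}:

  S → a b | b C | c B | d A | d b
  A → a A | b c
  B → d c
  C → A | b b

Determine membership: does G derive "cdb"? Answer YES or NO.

Convert to CNF:
  S -> T0 T1 | T1 C | T2 B | T3 A | T3 T1
  A -> T0 A | T1 T2
  B -> T3 T2
  C -> T0 A | T1 T1 | T1 T2
  T0 -> a
  T1 -> b
  T2 -> c
  T3 -> d

CYK fill:
  cell(0,0) c: {T2}  orig:{}
  cell(1,1) d: {T3}  orig:{}
  cell(2,2) b: {T1}  orig:{}
  cell(0,1) cd: ∅
  cell(1,2) db: {S}
  cell(0,2) cdb: ∅

S ∉ T[0,2] ⇒ NO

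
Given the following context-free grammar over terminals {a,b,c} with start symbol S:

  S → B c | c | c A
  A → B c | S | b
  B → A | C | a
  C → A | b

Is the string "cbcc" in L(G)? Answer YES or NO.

CNF form of G:
  S -> B T0 | T0 A | c
  A -> B T0 | T0 A | b | c
  B -> B T0 | T0 A | a | b | c
  C -> B T0 | T0 A | b | c
  T0 -> c

CYK table (by increasing span):
  T[0,0] 'c' = {A,B,C,S,T0}  orig:{A,B,C,S}
  T[1,1] 'b' = {A,B,C}
  T[2,2] 'c' = {A,B,C,S,T0}  orig:{A,B,C,S}
  T[3,3] 'c' = {A,B,C,S,T0}  orig:{A,B,C,S}
  T[0,1] 'cb' = {A,B,C,S}
  T[1,2] 'bc' = {A,B,C,S}
  T[2,3] 'cc' = {A,B,C,S}
  T[0,2] 'cbc' = {A,B,C,S}
  T[1,3] 'bcc' = {A,B,C,S}
  T[0,3] 'cbcc' = {A,B,C,S}

S ∈ T[0,3] ⇒ YES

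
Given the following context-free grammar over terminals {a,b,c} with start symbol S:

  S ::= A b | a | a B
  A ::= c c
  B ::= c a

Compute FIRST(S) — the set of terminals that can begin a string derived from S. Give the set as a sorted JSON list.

FIRST iteration:
[1]
  A via A→c c: +{c}
  B via B→c a: +{c}
  S via S→A b: +{c}
  S via S→a: +{a}
  S: {a,c}  A: {c}  B: {c}
[2] — fixpoint
  S: {a,c}  A: {c}  B: {c}

FIRST(S) = ["a", "c"]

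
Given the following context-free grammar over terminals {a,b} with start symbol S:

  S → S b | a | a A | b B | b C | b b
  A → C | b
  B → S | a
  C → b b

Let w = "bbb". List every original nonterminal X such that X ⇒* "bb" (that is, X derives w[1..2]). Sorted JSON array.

Convert to CNF:
  S -> S T0 | T0 B | T0 C | T0 T0 | T1 A | a
  A -> T0 T0 | b
  B -> S T0 | T0 B | T0 C | T0 T0 | T1 A | a
  C -> T0 T0
  T0 -> b
  T1 -> a

CYK table (by increasing span) — only the sub-triangle for w[1..2]:
  cell(1,1) b: {A,T0}  orig:{A}
  cell(2,2) b: {A,T0}  orig:{A}
  cell(1,2) bb: {A,B,C,S}

Original NTs in T[1,2] deriving "bb": ["A", "B", "C", "S"]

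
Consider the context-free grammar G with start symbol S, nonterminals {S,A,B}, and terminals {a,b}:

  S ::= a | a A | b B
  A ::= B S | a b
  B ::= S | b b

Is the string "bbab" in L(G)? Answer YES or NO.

Convert to CNF:
  S -> T0 A | T1 B | a
  A -> B S | T0 T1
  B -> T0 A | T1 B | T1 T1 | a
  T0 -> a
  T1 -> b

CYK fill:
  cell(0,0) b: {T1}  orig:{}
  cell(1,1) b: {T1}  orig:{}
  cell(2,2) a: {B,S,T0}  orig:{B,S}
  cell(3,3) b: {T1}  orig:{}
  cell(0,1) bb: {B}
  cell(1,2) ba: {B,S}
  cell(2,3) ab: {A}
  cell(0,2) bba: {A,B,S}
  cell(1,3) bab: ∅
  cell(0,3) bbab: ∅

S ∉ T[0,3] ⇒ NO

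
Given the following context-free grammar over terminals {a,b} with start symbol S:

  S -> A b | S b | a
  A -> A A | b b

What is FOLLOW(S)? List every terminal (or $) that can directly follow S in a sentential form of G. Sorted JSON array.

FIRST sets, iterate to fixpoint:
[1]
  A via A→b b: +{b}
  S via S→A b: +{b}
  S via S→a: +{a}
  FIRST[S]={a,b}  FIRST[A]={b}
[2] done
  FIRST[S]={a,b}  FIRST[A]={b}

FOLLOW sets:
initialize: $ ∈ FOLLOW(S)
[1]
  A→A A: FOLLOW(A) ⊇ FIRST(A) = {b}; new: +{b}
  S→S b: FOLLOW(S) ⊇ FIRST(b) = {b}; new: +{b}
  S: {$,b}  A: {b}
[2] done
  S: {$,b}  A: {b}

FOLLOW(S) = ["$", "b"]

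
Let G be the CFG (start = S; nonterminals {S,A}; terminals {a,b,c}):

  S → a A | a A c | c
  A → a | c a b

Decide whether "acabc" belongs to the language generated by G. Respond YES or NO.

CNF form of G:
  S -> T1 A | T1 X4 | c
  A -> T0 X3 | a
  T0 -> c
  T1 -> a
  T2 -> b
  X3 -> T1 T2
  X4 -> A T0

Fill CYK table bottom-up:
  [0..0]={A,T1}  "a"  orig:{A}
  [1..1]={S,T0}  "c"  orig:{S}
  [2..2]={A,T1}  "a"  orig:{A}
  [3..3]={T2}  "b"  orig:{}
  [4..4]={S,T0}  "c"  orig:{S}
  [0..1]={X4}  "ac"  orig:{}
  [1..2]=∅  "ca"
  [2..3]={X3}  "ab"  orig:{}
  [3..4]=∅  "bc"
  [0..2]=∅  "aca"
  [1..3]={A}  "cab"
  [2..4]=∅  "abc"
  [0..3]={S}  "acab"
  [1..4]={X4}  "cabc"  orig:{}
  [0..4]={S}  "acabc"

S ∈ T[0,4] ⇒ YES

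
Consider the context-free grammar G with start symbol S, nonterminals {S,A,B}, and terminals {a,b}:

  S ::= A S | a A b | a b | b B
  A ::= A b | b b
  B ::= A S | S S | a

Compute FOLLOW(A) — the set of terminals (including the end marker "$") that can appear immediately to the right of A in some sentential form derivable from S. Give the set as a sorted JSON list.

FIRST sets, iterate to fixpoint:
round 1:
  A via A→b b: +{b}
  B via B→A S: +{b}
  B via B→a: +{a}
  S via S→A S: +{b}
  S via S→a A b: +{a}
  FIRST[S]={a,b}  FIRST[A]={b}  FIRST[B]={a,b}
round 2: (no change)
  FIRST[S]={a,b}  FIRST[A]={b}  FIRST[B]={a,b}

FOLLOW iteration:
seed FOLLOW(S) with $
round 1:
  A→A b: FOLLOW(A) ⊇ FIRST(b) = {b}; new: +{b}
  B→A S: FOLLOW(A) ⊇ FIRST(S) = {a,b}; new: +{a}
  B→S S: FOLLOW(S) ⊇ FIRST(S) = {a,b}; new: +{a,b}
  S→b B: FOLLOW(B) ⊇ FOLLOW(S) ⊇ {$,a,b}; new: +{$,a,b}
  FOLLOW[S]={$,a,b}  FOLLOW[A]={a,b}  FOLLOW[B]={$,a,b}
round 2: done
  FOLLOW[S]={$,a,b}  FOLLOW[A]={a,b}  FOLLOW[B]={$,a,b}

FOLLOW(A) = ["a", "b"]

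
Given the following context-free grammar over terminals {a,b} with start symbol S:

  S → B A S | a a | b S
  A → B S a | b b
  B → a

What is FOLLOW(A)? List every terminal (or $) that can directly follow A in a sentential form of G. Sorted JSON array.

Compute FIRST by fixpoint:
pass 1:
  A via A→b b: +{b}
  B via B→a: +{a}
  S via S→B A S: +{a}
  S via S→b S: +{b}
  S: {a,b}  A: {b}  B: {a}
pass 2:
  A via A→B S a: +{a}
  S: {a,b}  A: {a,b}  B: {a}
pass 3: — fixpoint
  S: {a,b}  A: {a,b}  B: {a}

Compute FOLLOW by fixpoint:
seed FOLLOW(S) with $
pass 1:
  A→B S a: FOLLOW(B) ⊇ FIRST(S) = {a,b}; new: +{a,b}
  A→B S a: FOLLOW(S) ⊇ FIRST(a) = {a}; new: +{a}
  S→B A S: FOLLOW(A) ⊇ FIRST(S) = {a,b}; new: +{a,b}
  S: {$,a}  A: {a,b}  B: {a,b}
pass 2: done
  S: {$,a}  A: {a,b}  B: {a,b}

FOLLOW(A) = ["a", "b"]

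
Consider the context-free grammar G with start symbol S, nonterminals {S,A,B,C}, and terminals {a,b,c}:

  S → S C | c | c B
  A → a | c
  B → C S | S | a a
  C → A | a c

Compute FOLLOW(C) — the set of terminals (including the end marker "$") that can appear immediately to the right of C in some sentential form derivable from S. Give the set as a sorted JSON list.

FIRST sets, iterate to fixpoint:
[1]
  A via A→a: +{a}
  A via A→c: +{c}
  B via B→a a: +{a}
  C via C→A: +{a,c}
  S via S→c: +{c}
  S: {c}  A: {a,c}  B: {a}  C: {a,c}
[2]
  B via B→C S: +{c}
  S: {c}  A: {a,c}  B: {a,c}  C: {a,c}
[3] (no change)
  S: {c}  A: {a,c}  B: {a,c}  C: {a,c}

FOLLOW iteration:
initialize: $ ∈ FOLLOW(S)
iter 1:
  B→C S: FOLLOW(C) ⊇ FIRST(S) = {c}; new: +{c}
  C→A: FOLLOW(A) ⊇ FOLLOW(C) ⊇ {c}; new: +{c}
  S→S C: FOLLOW(S) ⊇ FIRST(C) = {a,c}; new: +{a,c}
  S→S C: FOLLOW(C) ⊇ FOLLOW(S) ⊇ {$,a,c}; new: +{$,a}
  S→c B: FOLLOW(B) ⊇ FOLLOW(S) ⊇ {$,a,c}; new: +{$,a,c}
  S: {$,a,c}  A: {c}  B: {$,a,c}  C: {$,a,c}
iter 2:
  C→A: FOLLOW(A) ⊇ FOLLOW(C) ⊇ {$,a,c}; new: +{$,a}
  S: {$,a,c}  A: {$,a,c}  B: {$,a,c}  C: {$,a,c}
iter 3: — fixpoint
  S: {$,a,c}  A: {$,a,c}  B: {$,a,c}  C: {$,a,c}

FOLLOW(C) = ["$", "a", "c"]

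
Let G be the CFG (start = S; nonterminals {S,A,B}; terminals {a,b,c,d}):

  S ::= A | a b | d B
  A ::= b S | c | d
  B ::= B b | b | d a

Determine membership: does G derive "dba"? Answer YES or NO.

Convert to CNF:
  S -> T0 S | T1 B | T2 T0 | c | d
  A -> T0 S | c | d
  B -> B T0 | T1 T2 | b
  T0 -> b
  T1 -> d
  T2 -> a

CYK fill:
  T[0,0] 'd' = {A,S,T1}  orig:{A,S}
  T[1,1] 'b' = {B,T0}  orig:{B}
  T[2,2] 'a' = {T2}  orig:{}
  T[0,1] 'db' = {S}
  T[1,2] 'ba' = ∅
  T[0,2] 'dba' = ∅

S ∉ T[0,2] ⇒ NO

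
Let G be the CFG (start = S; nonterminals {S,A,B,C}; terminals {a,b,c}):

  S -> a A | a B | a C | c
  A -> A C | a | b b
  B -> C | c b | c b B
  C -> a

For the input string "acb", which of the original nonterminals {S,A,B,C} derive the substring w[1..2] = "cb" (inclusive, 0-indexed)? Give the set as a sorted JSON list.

CNF form of G:
  S -> T2 A | T2 B | T2 C | c
  A -> A C | T0 T0 | a
  B -> T1 T0 | T1 X3 | a
  C -> a
  T0 -> b
  T1 -> c
  T2 -> a
  X3 -> T0 B

Fill CYK table bottom-up (cells [i..j] with 1 ≤ i ≤ j ≤ 2 only):
  [1..1]={S,T1}  "c"  orig:{S}
  [2..2]={T0}  "b"  orig:{}
  [1..2]={B}  "cb"

Original NTs in T[1,2] deriving "cb": ["B"]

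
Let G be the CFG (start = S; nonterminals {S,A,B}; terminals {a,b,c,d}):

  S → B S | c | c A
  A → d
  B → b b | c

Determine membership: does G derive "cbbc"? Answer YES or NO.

CNF form of G:
  S -> B S | T1 A | c
  A -> d
  B -> T0 T0 | c
  T0 -> b
  T1 -> c

CYK fill:
  T[0,0] 'c' = {B,S,T1}  orig:{B,S}
  T[1,1] 'b' = {T0}  orig:{}
  T[2,2] 'b' = {T0}  orig:{}
  T[3,3] 'c' = {B,S,T1}  orig:{B,S}
  T[0,1] 'cb' = ∅
  T[1,2] 'bb' = {B}
  T[2,3] 'bc' = ∅
  T[0,2] 'cbb' = ∅
  T[1,3] 'bbc' = {S}
  T[0,3] 'cbbc' = {S}

S ∈ T[0,3] ⇒ YES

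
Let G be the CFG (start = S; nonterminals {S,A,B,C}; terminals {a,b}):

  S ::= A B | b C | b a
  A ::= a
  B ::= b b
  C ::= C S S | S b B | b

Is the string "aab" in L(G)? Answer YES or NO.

Convert to CNF:
  S -> A B | T0 C | T0 T1
  A -> a
  B -> T0 T0
  C -> C X2 | S X3 | b
  T0 -> b
  T1 -> a
  X2 -> S S
  X3 -> T0 B

Fill CYK table bottom-up:
  cell(0,0) a: {A,T1}  orig:{A}
  cell(1,1) a: {A,T1}  orig:{A}
  cell(2,2) b: {C,T0}  orig:{C}
  cell(0,1) aa: ∅
  cell(1,2) ab: ∅
  cell(0,2) aab: ∅

S ∉ T[0,2] ⇒ NO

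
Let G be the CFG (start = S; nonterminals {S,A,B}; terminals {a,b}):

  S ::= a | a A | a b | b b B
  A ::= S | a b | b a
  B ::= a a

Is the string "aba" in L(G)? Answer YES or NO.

CNF form of G:
  S -> T0 A | T0 T1 | T1 X3 | a
  A -> T0 A | T0 T1 | T1 T0 | T1 X2 | a
  B -> T0 T0
  T0 -> a
  T1 -> b
  X2 -> T1 B
  X3 -> T1 B

Fill CYK table bottom-up:
  T[0,0] 'a' = {A,S,T0}  orig:{A,S}
  T[1,1] 'b' = {T1}  orig:{}
  T[2,2] 'a' = {A,S,T0}  orig:{A,S}
  T[0,1] 'ab' = {A,S}
  T[1,2] 'ba' = {A}
  T[0,2] 'aba' = {A,S}

S ∈ T[0,2] ⇒ YES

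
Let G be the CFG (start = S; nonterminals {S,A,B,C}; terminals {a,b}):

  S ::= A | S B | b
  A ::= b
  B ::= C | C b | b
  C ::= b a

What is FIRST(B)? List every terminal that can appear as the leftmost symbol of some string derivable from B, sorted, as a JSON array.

FIRST iteration:
round 1:
  A via A→b: +{b}
  B via B→b: +{b}
  C via C→b a: +{b}
  S via S→A: +{b}
  FIRST(S)={b}  FIRST(A)={b}  FIRST(B)={b}  FIRST(C)={b}
round 2: — fixpoint
  FIRST(S)={b}  FIRST(A)={b}  FIRST(B)={b}  FIRST(C)={b}

FIRST(B) = ["b"]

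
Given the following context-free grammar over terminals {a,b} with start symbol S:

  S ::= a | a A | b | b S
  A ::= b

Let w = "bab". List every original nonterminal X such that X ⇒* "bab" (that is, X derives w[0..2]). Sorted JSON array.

CNF form of G:
  S -> T0 A | T1 S | a | b
  A -> b
  T0 -> a
  T1 -> b

Fill CYK table bottom-up — only the sub-triangle for w[0..2]:
  [0..0]={A,S,T1}  "b"  orig:{A,S}
  [1..1]={S,T0}  "a"  orig:{S}
  [2..2]={A,S,T1}  "b"  orig:{A,S}
  [0..1]={S}  "ba"
  [1..2]={S}  "ab"
  [0..2]={S}  "bab"

Original NTs in T[0,2] deriving "bab": ["S"]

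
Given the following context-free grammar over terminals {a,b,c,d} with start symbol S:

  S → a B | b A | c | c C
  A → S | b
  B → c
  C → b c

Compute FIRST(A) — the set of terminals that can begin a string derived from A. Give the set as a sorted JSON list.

Compute FIRST by fixpoint:
round 1:
  A via A→b: +{b}
  B via B→c: +{c}
  C via C→b c: +{b}
  S via S→a B: +{a}
  S via S→b A: +{b}
  S via S→c: +{c}
  S: {a,b,c}  A: {b}  B: {c}  C: {b}
round 2:
  A via A→S: +{a,c}
  S: {a,b,c}  A: {a,b,c}  B: {c}  C: {b}
round 3: (no change)
  S: {a,b,c}  A: {a,b,c}  B: {c}  C: {b}

FIRST(A) = ["a", "b", "c"]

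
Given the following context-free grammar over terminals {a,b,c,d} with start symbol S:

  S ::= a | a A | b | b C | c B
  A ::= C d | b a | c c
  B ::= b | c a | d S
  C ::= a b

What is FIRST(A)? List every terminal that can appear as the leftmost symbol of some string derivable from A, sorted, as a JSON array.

FIRST sets, iterate to fixpoint:
iter 1:
  A via A→b a: +{b}
  A via A→c c: +{c}
  B via B→b: +{b}
  B via B→c a: +{c}
  B via B→d S: +{d}
  C via C→a b: +{a}
  S via S→a: +{a}
  S via S→b: +{b}
  S via S→c B: +{c}
  FIRST(S)={a,b,c}  FIRST(A)={b,c}  FIRST(B)={b,c,d}  FIRST(C)={a}
iter 2:
  A via A→C d: +{a}
  FIRST(S)={a,b,c}  FIRST(A)={a,b,c}  FIRST(B)={b,c,d}  FIRST(C)={a}
iter 3: done
  FIRST(S)={a,b,c}  FIRST(A)={a,b,c}  FIRST(B)={b,c,d}  FIRST(C)={a}

FIRST(A) = ["a", "b", "c"]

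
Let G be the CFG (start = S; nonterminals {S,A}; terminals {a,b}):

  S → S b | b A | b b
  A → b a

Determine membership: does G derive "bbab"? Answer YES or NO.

Convert to CNF:
  S -> S T0 | T0 A | T0 T0
  A -> T0 T1
  T0 -> b
  T1 -> a

CYK fill:
  T[0,0] 'b' = {T0}  orig:{}
  T[1,1] 'b' = {T0}  orig:{}
  T[2,2] 'a' = {T1}  orig:{}
  T[3,3] 'b' = {T0}  orig:{}
  T[0,1] 'bb' = {S}
  T[1,2] 'ba' = {A}
  T[2,3] 'ab' = ∅
  T[0,2] 'bba' = {S}
  T[1,3] 'bab' = ∅
  T[0,3] 'bbab' = {S}

S ∈ T[0,3] ⇒ YES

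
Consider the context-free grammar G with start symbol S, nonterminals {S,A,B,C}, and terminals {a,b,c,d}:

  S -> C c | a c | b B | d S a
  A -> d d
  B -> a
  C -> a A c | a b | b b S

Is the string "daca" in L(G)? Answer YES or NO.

CNF form of G:
  S -> C T2 | T0 X6 | T1 T2 | T3 B
  A -> T0 T0
  B -> a
  C -> T1 T3 | T1 X4 | T3 X5
  T0 -> d
  T1 -> a
  T2 -> c
  T3 -> b
  X4 -> A T2
  X5 -> T3 S
  X6 -> S T1

Fill CYK table bottom-up:
  T[0,0] 'd' = {T0}  orig:{}
  T[1,1] 'a' = {B,T1}  orig:{B}
  T[2,2] 'c' = {T2}  orig:{}
  T[3,3] 'a' = {B,T1}  orig:{B}
  T[0,1] 'da' = ∅
  T[1,2] 'ac' = {S}
  T[2,3] 'ca' = ∅
  T[0,2] 'dac' = ∅
  T[1,3] 'aca' = {X6}  orig:{}
  T[0,3] 'daca' = {S}

S ∈ T[0,3] ⇒ YES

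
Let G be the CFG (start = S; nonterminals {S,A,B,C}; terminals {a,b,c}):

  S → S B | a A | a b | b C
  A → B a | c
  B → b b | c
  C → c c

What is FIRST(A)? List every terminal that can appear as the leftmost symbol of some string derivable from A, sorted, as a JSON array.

FIRST iteration:
iter 1:
  A via A→c: +{c}
  B via B→b b: +{b}
  B via B→c: +{c}
  C via C→c c: +{c}
  S via S→a A: +{a}
  S via S→b C: +{b}
  FIRST(S)={a,b}  FIRST(A)={c}  FIRST(B)={b,c}  FIRST(C)={c}
iter 2:
  A via A→B a: +{b}
  FIRST(S)={a,b}  FIRST(A)={b,c}  FIRST(B)={b,c}  FIRST(C)={c}
iter 3: done
  FIRST(S)={a,b}  FIRST(A)={b,c}  FIRST(B)={b,c}  FIRST(C)={c}

FIRST(A) = ["b", "c"]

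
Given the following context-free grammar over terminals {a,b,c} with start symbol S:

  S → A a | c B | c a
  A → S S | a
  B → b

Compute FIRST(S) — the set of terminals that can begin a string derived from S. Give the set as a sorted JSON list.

FIRST iteration:
iter 1:
  A via A→a: +{a}
  B via B→b: +{b}
  S via S→A a: +{a}
  S via S→c B: +{c}
  FIRST(S)={a,c}  FIRST(A)={a}  FIRST(B)={b}
iter 2:
  A via A→S S: +{c}
  FIRST(S)={a,c}  FIRST(A)={a,c}  FIRST(B)={b}
iter 3: done
  FIRST(S)={a,c}  FIRST(A)={a,c}  FIRST(B)={b}

FIRST(S) = ["a", "c"]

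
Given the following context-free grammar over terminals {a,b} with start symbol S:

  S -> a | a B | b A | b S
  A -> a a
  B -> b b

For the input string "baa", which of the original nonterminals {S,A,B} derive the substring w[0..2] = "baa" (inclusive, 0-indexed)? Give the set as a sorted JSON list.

Convert to CNF:
  S -> T0 B | T1 A | T1 S | a
  A -> T0 T0
  B -> T1 T1
  T0 -> a
  T1 -> b

CYK fill, restricted to cells inside w[0..2]:
  T[0,0] 'b' = {T1}  orig:{}
  T[1,1] 'a' = {S,T0}  orig:{S}
  T[2,2] 'a' = {S,T0}  orig:{S}
  T[0,1] 'ba' = {S}
  T[1,2] 'aa' = {A}
  T[0,2] 'baa' = {S}

Original NTs in T[0,2] deriving "baa": ["S"]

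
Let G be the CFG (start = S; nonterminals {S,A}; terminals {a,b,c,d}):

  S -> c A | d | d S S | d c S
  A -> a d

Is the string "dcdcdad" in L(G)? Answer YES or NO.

CNF form of G:
  S -> T1 X3 | T1 X4 | T2 A | d
  A -> T0 T1
  T0 -> a
  T1 -> d
  T2 -> c
  X3 -> S S
  X4 -> T2 S

CYK table (by increasing span):
  T[0,0] 'd' = {S,T1}  orig:{S}
  T[1,1] 'c' = {T2}  orig:{}
  T[2,2] 'd' = {S,T1}  orig:{S}
  T[3,3] 'c' = {T2}  orig:{}
  T[4,4] 'd' = {S,T1}  orig:{S}
  T[5,5] 'a' = {T0}  orig:{}
  T[6,6] 'd' = {S,T1}  orig:{S}
  T[0,1] 'dc' = ∅
  T[1,2] 'cd' = {X4}  orig:{}
  T[2,3] 'dc' = ∅
  T[3,4] 'cd' = {X4}  orig:{}
  T[4,5] 'da' = ∅
  T[5,6] 'ad' = {A}
  T[0,2] 'dcd' = {S}
  T[1,3] 'cdc' = ∅
  T[2,4] 'dcd' = {S}
  T[3,5] 'cda' = ∅
  T[4,6] 'dad' = ∅
  T[0,3] 'dcdc' = ∅
  T[1,4] 'cdcd' = {X4}  orig:{}
  T[2,5] 'dcda' = ∅
  T[3,6] 'cdad' = ∅
  T[0,4] 'dcdcd' = {S}
  T[1,5] 'cdcda' = ∅
  T[2,6] 'dcdad' = ∅
  T[0,5] 'dcdcda' = ∅
  T[1,6] 'cdcdad' = ∅
  T[0,6] 'dcdcdad' = ∅

S ∉ T[0,6] ⇒ NO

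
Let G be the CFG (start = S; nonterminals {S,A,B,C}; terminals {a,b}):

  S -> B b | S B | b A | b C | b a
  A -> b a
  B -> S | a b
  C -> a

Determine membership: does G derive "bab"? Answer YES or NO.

CNF form of G:
  S -> B T0 | S B | T0 A | T0 C | T0 T1
  A -> T0 T1
  B -> B T0 | S B | T0 A | T0 C | T0 T1 | T1 T0
  C -> a
  T0 -> b
  T1 -> a

CYK table (by increasing span):
  cell(0,0) b: {T0}  orig:{}
  cell(1,1) a: {C,T1}  orig:{C}
  cell(2,2) b: {T0}  orig:{}
  cell(0,1) ba: {A,B,S}
  cell(1,2) ab: {B}
  cell(0,2) bab: {B,S}

S ∈ T[0,2] ⇒ YES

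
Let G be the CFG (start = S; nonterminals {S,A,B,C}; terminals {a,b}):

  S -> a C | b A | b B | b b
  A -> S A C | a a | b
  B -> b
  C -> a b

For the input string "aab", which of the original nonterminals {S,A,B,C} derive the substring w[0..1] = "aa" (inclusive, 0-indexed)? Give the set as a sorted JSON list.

Convert to CNF:
  S -> T0 C | T1 A | T1 B | T1 T1
  A -> S X2 | T0 T0 | b
  B -> b
  C -> T0 T1
  T0 -> a
  T1 -> b
  X2 -> A C

CYK fill — only the sub-triangle for w[0..1]:
  cell(0,0) a: {T0}  orig:{}
  cell(1,1) a: {T0}  orig:{}
  cell(0,1) aa: {A}

Original NTs in T[0,1] deriving "aa": ["A"]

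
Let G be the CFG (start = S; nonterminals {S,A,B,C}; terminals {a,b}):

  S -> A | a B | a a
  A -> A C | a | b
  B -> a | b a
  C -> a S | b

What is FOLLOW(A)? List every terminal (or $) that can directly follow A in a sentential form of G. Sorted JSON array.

FIRST sets, iterate to fixpoint:
[1]
  A via A→a: +{a}
  A via A→b: +{b}
  B via B→a: +{a}
  B via B→b a: +{b}
  C via C→a S: +{a}
  C via C→b: +{b}
  S via S→A: +{a,b}
  FIRST(S)={a,b}  FIRST(A)={a,b}  FIRST(B)={a,b}  FIRST(C)={a,b}
[2] (no change)
  FIRST(S)={a,b}  FIRST(A)={a,b}  FIRST(B)={a,b}  FIRST(C)={a,b}

FOLLOW iteration:
FOLLOW(S) := {$}
round 1:
  A→A C: FOLLOW(A) ⊇ FIRST(C) = {a,b}; new: +{a,b}
  A→A C: FOLLOW(C) ⊇ FOLLOW(A) ⊇ {a,b}; new: +{a,b}
  C→a S: FOLLOW(S) ⊇ FOLLOW(C) ⊇ {a,b}; new: +{a,b}
  S→A: FOLLOW(A) ⊇ FOLLOW(S) ⊇ {$,a,b}; new: +{$}
  S→a B: FOLLOW(B) ⊇ FOLLOW(S) ⊇ {$,a,b}; new: +{$,a,b}
  S: {$,a,b}  A: {$,a,b}  B: {$,a,b}  C: {a,b}
round 2:
  A→A C: FOLLOW(C) ⊇ FOLLOW(A) ⊇ {$,a,b}; new: +{$}
  S: {$,a,b}  A: {$,a,b}  B: {$,a,b}  C: {$,a,b}
round 3: done
  S: {$,a,b}  A: {$,a,b}  B: {$,a,b}  C: {$,a,b}

FOLLOW(A) = ["$", "a", "b"]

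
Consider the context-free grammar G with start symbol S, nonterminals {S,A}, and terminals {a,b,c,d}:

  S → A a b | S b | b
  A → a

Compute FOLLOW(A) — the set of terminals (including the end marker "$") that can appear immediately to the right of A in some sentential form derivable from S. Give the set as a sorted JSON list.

FIRST iteration:
iter 1:
  A via A→a: +{a}
  S via S→A a b: +{a}
  S via S→b: +{b}
  FIRST[S]={a,b}  FIRST[A]={a}
iter 2: (stable)
  FIRST[S]={a,b}  FIRST[A]={a}

FOLLOW sets:
seed FOLLOW(S) with $
iter 1:
  S→A a b: FOLLOW(A) ⊇ FIRST(a) = {a}; new: +{a}
  S→S b: FOLLOW(S) ⊇ FIRST(b) = {b}; new: +{b}
  FOLLOW[S]={$,b}  FOLLOW[A]={a}
iter 2: (stable)
  FOLLOW[S]={$,b}  FOLLOW[A]={a}

FOLLOW(A) = ["a"]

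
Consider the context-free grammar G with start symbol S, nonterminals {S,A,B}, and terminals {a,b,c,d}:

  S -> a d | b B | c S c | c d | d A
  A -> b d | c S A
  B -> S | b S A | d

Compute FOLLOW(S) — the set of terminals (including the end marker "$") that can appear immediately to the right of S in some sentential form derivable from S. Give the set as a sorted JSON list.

FIRST iteration:
pass 1:
  A via A→b d: +{b}
  A via A→c S A: +{c}
  B via B→b S A: +{b}
  B via B→d: +{d}
  S via S→a d: +{a}
  S via S→b B: +{b}
  S via S→c S c: +{c}
  S via S→d A: +{d}
  FIRST[S]={a,b,c,d}  FIRST[A]={b,c}  FIRST[B]={b,d}
pass 2:
  B via B→S: +{a,c}
  FIRST[S]={a,b,c,d}  FIRST[A]={b,c}  FIRST[B]={a,b,c,d}
pass 3: done
  FIRST[S]={a,b,c,d}  FIRST[A]={b,c}  FIRST[B]={a,b,c,d}

Compute FOLLOW by fixpoint:
initialize: $ ∈ FOLLOW(S)
round 1:
  A→c S A: FOLLOW(S) ⊇ FIRST(A) = {b,c}; new: +{b,c}
  S→b B: FOLLOW(B) ⊇ FOLLOW(S) ⊇ {$,b,c}; new: +{$,b,c}
  S→d A: FOLLOW(A) ⊇ FOLLOW(S) ⊇ {$,b,c}; new: +{$,b,c}
  FOLLOW[S]={$,b,c}  FOLLOW[A]={$,b,c}  FOLLOW[B]={$,b,c}
round 2: (no change)
  FOLLOW[S]={$,b,c}  FOLLOW[A]={$,b,c}  FOLLOW[B]={$,b,c}

FOLLOW(S) = ["$", "b", "c"]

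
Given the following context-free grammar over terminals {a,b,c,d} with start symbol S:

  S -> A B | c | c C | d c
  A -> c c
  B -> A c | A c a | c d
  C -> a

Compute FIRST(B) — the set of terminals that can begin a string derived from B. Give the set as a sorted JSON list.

Compute FIRST by fixpoint:
iter 1:
  A via A→c c: +{c}
  B via B→A c: +{c}
  C via C→a: +{a}
  S via S→A B: +{c}
  S via S→d c: +{d}
  S: {c,d}  A: {c}  B: {c}  C: {a}
iter 2: (no change)
  S: {c,d}  A: {c}  B: {c}  C: {a}

FIRST(B) = ["c"]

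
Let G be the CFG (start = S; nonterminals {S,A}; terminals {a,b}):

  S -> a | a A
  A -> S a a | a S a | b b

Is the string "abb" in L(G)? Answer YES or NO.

Convert to CNF:
  S -> T0 A | a
  A -> S X2 | T0 X3 | T1 T1
  T0 -> a
  T1 -> b
  X2 -> T0 T0
  X3 -> S T0

CYK table (by increasing span):
  cell(0,0) a: {S,T0}  orig:{S}
  cell(1,1) b: {T1}  orig:{}
  cell(2,2) b: {T1}  orig:{}
  cell(0,1) ab: ∅
  cell(1,2) bb: {A}
  cell(0,2) abb: {S}

S ∈ T[0,2] ⇒ YES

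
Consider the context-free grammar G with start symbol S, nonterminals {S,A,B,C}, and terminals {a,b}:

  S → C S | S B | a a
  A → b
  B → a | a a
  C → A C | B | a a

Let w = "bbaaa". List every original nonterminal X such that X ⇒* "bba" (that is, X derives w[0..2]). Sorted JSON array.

Convert to CNF:
  S -> C S | S B | T0 T0
  A -> b
  B -> T0 T0 | a
  C -> A C | T0 T0 | a
  T0 -> a

Fill CYK table bottom-up (cells [i..j] with 0 ≤ i ≤ j ≤ 2 only):
  T[0,0] 'b' = {A}
  T[1,1] 'b' = {A}
  T[2,2] 'a' = {B,C,T0}  orig:{B,C}
  T[0,1] 'bb' = ∅
  T[1,2] 'ba' = {C}
  T[0,2] 'bba' = {C}

Original NTs in T[0,2] deriving "bba": ["C"]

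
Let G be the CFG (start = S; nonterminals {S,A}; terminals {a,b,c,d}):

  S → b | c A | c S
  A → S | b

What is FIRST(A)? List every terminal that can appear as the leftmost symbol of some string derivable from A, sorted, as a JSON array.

FIRST iteration:
round 1:
  A via A→b: +{b}
  S via S→b: +{b}
  S via S→c A: +{c}
  FIRST[S]={b,c}  FIRST[A]={b}
round 2:
  A via A→S: +{c}
  FIRST[S]={b,c}  FIRST[A]={b,c}
round 3: done
  FIRST[S]={b,c}  FIRST[A]={b,c}

FIRST(A) = ["b", "c"]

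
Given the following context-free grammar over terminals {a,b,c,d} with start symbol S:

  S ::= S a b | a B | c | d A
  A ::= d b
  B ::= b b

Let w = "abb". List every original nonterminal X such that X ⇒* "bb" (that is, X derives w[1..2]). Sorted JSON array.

Convert to CNF:
  S -> S X3 | T0 A | T2 B | c
  A -> T0 T1
  B -> T1 T1
  T0 -> d
  T1 -> b
  T2 -> a
  X3 -> T2 T1

CYK table (by increasing span) — only the sub-triangle for w[1..2]:
  cell(1,1) b: {T1}  orig:{}
  cell(2,2) b: {T1}  orig:{}
  cell(1,2) bb: {B}

Original NTs in T[1,2] deriving "bb": ["B"]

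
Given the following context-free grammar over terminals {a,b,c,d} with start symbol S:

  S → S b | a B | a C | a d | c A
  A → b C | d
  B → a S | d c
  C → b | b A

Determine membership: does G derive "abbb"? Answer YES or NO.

CNF form of G:
  S -> S T0 | T1 B | T1 C | T1 T2 | T3 A
  A -> T0 C | d
  B -> T1 S | T2 T3
  C -> T0 A | b
  T0 -> b
  T1 -> a
  T2 -> d
  T3 -> c

CYK fill:
  [0..0]={T1}  "a"  orig:{}
  [1..1]={C,T0}  "b"  orig:{C}
  [2..2]={C,T0}  "b"  orig:{C}
  [3..3]={C,T0}  "b"  orig:{C}
  [0..1]={S}  "ab"
  [1..2]={A}  "bb"
  [2..3]={A}  "bb"
  [0..2]={S}  "abb"
  [1..3]={C}  "bbb"
  [0..3]={S}  "abbb"

S ∈ T[0,3] ⇒ YES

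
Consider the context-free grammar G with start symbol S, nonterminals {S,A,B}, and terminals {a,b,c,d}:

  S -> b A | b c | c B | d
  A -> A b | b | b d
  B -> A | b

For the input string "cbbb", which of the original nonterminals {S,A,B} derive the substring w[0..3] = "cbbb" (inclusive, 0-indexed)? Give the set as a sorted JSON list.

CNF form of G:
  S -> T0 A | T0 T2 | T2 B | d
  A -> A T0 | T0 T1 | b
  B -> A T0 | T0 T1 | b
  T0 -> b
  T1 -> d
  T2 -> c

CYK fill, restricted to cells inside w[0..3]:
  [0..0]={T2}  "c"  orig:{}
  [1..1]={A,B,T0}  "b"  orig:{A,B}
  [2..2]={A,B,T0}  "b"  orig:{A,B}
  [3..3]={A,B,T0}  "b"  orig:{A,B}
  [0..1]={S}  "cb"
  [1..2]={A,B,S}  "bb"
  [2..3]={A,B,S}  "bb"
  [0..2]={S}  "cbb"
  [1..3]={A,B,S}  "bbb"
  [0..3]={S}  "cbbb"

Original NTs in T[0,3] deriving "cbbb": ["S"]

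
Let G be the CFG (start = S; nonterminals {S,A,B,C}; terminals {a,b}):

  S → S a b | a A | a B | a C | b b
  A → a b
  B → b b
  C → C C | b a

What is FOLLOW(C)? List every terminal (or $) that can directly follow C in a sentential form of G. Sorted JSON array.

Compute FIRST by fixpoint:
iter 1:
  A via A→a b: +{a}
  B via B→b b: +{b}
  C via C→b a: +{b}
  S via S→a A: +{a}
  S via S→b b: +{b}
  FIRST(S)={a,b}  FIRST(A)={a}  FIRST(B)={b}  FIRST(C)={b}
iter 2: done
  FIRST(S)={a,b}  FIRST(A)={a}  FIRST(B)={b}  FIRST(C)={b}

FOLLOW iteration:
seed FOLLOW(S) with $
round 1:
  C→C C: FOLLOW(C) ⊇ FIRST(C) = {b}; new: +{b}
  S→S a b: FOLLOW(S) ⊇ FIRST(a) = {a}; new: +{a}
  S→a A: FOLLOW(A) ⊇ FOLLOW(S) ⊇ {$,a}; new: +{$,a}
  S→a B: FOLLOW(B) ⊇ FOLLOW(S) ⊇ {$,a}; new: +{$,a}
  S→a C: FOLLOW(C) ⊇ FOLLOW(S) ⊇ {$,a}; new: +{$,a}
  S: {$,a}  A: {$,a}  B: {$,a}  C: {$,a,b}
round 2: (no change)
  S: {$,a}  A: {$,a}  B: {$,a}  C: {$,a,b}

FOLLOW(C) = ["$", "a", "b"]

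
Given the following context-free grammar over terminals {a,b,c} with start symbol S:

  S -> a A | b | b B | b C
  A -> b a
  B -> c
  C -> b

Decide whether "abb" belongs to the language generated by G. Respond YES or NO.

CNF form of G:
  S -> T0 B | T0 C | T1 A | b
  A -> T0 T1
  B -> c
  C -> b
  T0 -> b
  T1 -> a

Fill CYK table bottom-up:
  [0..0]={T1}  "a"  orig:{}
  [1..1]={C,S,T0}  "b"  orig:{C,S}
  [2..2]={C,S,T0}  "b"  orig:{C,S}
  [0..1]=∅  "ab"
  [1..2]={S}  "bb"
  [0..2]=∅  "abb"

S ∉ T[0,2] ⇒ NO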